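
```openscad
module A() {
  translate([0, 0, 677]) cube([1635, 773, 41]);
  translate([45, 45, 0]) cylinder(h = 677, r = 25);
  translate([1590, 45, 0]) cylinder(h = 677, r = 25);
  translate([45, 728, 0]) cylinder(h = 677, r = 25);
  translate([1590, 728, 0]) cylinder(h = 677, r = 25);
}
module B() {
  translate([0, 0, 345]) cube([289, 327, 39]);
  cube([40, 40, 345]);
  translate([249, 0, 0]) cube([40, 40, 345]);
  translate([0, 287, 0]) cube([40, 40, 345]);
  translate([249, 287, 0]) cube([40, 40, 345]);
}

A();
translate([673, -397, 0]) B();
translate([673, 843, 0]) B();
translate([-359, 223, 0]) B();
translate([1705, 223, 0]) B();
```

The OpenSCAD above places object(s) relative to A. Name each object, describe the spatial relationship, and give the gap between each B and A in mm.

Each stool's nearest face is 70 mm from the table's bounding box.

A is a table. B is a stool. Four stools sit around the table at the −y, +y, −x, +x sides. The gap between each stool and the table is 70 mm.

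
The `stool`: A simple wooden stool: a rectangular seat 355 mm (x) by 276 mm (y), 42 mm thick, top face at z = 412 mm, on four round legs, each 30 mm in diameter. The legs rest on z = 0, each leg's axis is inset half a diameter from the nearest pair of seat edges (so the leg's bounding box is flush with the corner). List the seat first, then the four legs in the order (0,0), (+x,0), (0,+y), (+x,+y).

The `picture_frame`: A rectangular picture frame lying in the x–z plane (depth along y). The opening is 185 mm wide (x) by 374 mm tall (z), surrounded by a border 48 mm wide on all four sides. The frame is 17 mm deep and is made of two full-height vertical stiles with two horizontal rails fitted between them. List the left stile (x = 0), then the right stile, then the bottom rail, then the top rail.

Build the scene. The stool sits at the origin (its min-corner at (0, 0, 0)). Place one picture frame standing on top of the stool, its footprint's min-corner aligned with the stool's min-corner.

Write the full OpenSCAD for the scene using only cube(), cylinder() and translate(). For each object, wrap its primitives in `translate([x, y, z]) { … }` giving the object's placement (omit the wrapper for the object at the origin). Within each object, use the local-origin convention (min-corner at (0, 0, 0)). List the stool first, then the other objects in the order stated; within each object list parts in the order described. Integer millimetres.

translate([0, 0, 370]) cube([355, 276, 42]);
translate([15, 15, 0]) cylinder(h = 370, r = 15);
translate([340, 15, 0]) cylinder(h = 370, r = 15);
translate([15, 261, 0]) cylinder(h = 370, r = 15);
translate([340, 261, 0]) cylinder(h = 370, r = 15);
translate([0, 0, 412]) {
  cube([48, 17, 470]);
  translate([233, 0, 0]) cube([48, 17, 470]);
  translate([48, 0, 0]) cube([185, 17, 48]);
  translate([48, 0, 422]) cube([185, 17, 48]);
}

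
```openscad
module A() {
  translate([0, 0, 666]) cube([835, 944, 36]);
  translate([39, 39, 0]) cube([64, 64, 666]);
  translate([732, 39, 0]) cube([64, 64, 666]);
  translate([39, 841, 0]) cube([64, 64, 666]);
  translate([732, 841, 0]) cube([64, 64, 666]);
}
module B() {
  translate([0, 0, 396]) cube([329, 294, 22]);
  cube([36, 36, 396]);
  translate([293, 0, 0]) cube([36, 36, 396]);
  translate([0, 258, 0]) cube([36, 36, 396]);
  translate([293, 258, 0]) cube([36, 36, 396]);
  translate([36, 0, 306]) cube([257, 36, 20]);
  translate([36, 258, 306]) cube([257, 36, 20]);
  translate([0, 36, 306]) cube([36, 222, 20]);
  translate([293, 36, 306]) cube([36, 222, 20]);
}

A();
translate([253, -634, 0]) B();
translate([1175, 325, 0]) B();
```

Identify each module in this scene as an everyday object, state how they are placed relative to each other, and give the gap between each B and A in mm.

Each stool's nearest face is 340 mm from the table's bounding box.

A is a table. B is a stool. Two stools sit around the table at the −y, +x sides. The gap between each stool and the table is 340 mm.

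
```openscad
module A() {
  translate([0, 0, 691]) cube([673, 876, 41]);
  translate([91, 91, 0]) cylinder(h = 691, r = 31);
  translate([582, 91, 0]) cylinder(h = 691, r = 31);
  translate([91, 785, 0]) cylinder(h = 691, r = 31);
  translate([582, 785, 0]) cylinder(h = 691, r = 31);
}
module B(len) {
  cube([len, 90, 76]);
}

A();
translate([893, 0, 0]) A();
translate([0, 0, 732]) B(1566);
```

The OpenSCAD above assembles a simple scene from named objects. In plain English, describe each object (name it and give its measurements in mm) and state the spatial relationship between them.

A is a table: top 673 mm (x) × 876 mm (y), 41 mm thick, upper face at z = 732 mm, on four round legs of 62 mm diameter, each leg's bounding box inset 60 mm from the nearest pair of top edges, running from z = 0 to the bottom of the top.

B is a rectangular beam 1566 mm long (x), 90 mm deep (y), 76 mm thick (z).

The beam spans the tops of two tables placed 220 mm apart, resting at z = 732 mm.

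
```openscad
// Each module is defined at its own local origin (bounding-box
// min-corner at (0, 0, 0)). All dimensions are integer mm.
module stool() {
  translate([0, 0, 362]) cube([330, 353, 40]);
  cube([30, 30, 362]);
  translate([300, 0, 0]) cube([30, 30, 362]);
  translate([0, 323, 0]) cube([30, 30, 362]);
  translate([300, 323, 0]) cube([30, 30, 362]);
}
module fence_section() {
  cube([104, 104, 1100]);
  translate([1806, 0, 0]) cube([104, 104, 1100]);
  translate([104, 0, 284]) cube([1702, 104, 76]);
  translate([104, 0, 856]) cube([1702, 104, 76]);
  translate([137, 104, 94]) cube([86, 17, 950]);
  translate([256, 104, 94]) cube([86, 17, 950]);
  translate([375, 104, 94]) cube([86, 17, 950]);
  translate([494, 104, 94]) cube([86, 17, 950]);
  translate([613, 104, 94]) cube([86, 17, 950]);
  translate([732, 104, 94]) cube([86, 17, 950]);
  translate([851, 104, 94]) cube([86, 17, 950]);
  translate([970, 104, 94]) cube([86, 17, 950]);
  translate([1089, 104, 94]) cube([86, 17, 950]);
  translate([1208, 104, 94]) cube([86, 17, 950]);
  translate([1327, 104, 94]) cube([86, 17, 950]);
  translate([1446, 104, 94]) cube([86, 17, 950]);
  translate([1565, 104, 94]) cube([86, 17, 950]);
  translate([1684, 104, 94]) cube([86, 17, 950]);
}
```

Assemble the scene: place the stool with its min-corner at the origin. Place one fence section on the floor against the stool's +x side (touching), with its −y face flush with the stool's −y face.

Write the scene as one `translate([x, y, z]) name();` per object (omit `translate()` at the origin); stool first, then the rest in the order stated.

stool();
translate([330, 0, 0]) fence_section();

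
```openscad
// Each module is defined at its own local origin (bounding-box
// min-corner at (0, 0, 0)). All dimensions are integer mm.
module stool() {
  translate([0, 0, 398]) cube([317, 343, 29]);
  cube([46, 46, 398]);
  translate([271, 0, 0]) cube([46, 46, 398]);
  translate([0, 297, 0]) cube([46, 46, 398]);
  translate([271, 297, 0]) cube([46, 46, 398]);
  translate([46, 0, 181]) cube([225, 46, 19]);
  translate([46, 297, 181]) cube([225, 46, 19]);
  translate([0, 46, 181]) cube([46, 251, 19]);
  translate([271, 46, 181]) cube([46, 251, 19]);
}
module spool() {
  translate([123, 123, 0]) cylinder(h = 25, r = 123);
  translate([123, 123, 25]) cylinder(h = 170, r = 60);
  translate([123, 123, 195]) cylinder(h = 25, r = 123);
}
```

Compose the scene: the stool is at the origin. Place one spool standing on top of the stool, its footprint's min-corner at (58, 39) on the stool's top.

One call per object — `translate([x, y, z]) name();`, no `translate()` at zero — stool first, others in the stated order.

stool();
translate([58, 39, 427]) spool();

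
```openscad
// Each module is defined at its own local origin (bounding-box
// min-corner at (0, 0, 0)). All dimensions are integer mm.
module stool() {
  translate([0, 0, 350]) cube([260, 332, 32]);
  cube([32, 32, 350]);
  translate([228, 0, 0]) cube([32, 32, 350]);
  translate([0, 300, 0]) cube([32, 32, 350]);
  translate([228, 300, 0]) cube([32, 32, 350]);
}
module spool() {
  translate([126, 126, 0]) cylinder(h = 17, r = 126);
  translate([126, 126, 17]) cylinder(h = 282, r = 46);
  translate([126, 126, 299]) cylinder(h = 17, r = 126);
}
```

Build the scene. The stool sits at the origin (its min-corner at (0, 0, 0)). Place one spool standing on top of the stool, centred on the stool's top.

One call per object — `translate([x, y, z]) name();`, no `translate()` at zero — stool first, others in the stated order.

stool();
translate([4, 40, 382]) spool();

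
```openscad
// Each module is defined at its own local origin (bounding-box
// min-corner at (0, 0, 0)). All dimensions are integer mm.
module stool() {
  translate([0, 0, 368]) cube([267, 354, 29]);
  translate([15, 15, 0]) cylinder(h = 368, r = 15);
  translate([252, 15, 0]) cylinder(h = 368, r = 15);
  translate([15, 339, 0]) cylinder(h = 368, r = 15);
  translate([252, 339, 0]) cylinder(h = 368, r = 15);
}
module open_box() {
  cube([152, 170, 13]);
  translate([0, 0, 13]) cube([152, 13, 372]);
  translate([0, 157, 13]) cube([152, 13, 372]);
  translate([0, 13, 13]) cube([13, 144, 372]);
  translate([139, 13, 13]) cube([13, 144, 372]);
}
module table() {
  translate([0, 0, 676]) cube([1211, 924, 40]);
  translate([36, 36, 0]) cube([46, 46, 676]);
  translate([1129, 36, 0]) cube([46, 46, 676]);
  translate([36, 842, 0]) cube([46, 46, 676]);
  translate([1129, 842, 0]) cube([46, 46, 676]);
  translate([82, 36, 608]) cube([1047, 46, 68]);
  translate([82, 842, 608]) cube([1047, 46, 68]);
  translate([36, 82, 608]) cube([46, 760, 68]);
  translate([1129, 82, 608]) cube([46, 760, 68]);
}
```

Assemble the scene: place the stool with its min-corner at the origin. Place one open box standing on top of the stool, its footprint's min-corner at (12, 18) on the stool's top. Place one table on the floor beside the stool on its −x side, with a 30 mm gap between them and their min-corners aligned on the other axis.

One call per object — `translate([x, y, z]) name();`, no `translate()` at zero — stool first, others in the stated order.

stool();
translate([12, 18, 397]) open_box();
translate([-1241, 0, 0]) table();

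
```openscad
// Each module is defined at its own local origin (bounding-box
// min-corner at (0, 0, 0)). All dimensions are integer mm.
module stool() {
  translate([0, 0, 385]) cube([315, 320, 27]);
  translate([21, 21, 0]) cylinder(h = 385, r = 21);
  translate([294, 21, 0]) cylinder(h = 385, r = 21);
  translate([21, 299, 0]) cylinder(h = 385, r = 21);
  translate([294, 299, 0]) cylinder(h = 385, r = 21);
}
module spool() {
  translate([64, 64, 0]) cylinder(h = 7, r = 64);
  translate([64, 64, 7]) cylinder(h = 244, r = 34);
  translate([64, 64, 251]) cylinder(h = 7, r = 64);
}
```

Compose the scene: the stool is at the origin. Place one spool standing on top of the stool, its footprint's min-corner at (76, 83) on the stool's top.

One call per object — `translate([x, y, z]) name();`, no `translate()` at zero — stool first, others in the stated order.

stool();
translate([76, 83, 412]) spool();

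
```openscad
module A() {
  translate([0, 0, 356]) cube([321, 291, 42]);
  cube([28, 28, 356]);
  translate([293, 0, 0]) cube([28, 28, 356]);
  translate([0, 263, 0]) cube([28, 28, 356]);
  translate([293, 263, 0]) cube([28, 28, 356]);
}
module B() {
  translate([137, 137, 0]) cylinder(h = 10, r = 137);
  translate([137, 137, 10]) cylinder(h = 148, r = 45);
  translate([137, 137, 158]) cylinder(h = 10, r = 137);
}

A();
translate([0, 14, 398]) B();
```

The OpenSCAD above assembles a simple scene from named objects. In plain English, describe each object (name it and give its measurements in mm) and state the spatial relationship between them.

A is a four-legged stool. The seat is 321×291 mm, 42 mm thick, top at z = 398 mm. It stands on four square legs, each 28×28 mm in cross-section, from z = 0 to the seat underside, each flush with a corner of the seat.

B is a spool: two coaxial disc flanges of radius 137 mm and thickness 10 mm, joined by a core cylinder of radius 45 mm and height 148 mm. The lower flange rests on z = 0 and the three cylinders share a vertical axis.

The spool is on top of the stool.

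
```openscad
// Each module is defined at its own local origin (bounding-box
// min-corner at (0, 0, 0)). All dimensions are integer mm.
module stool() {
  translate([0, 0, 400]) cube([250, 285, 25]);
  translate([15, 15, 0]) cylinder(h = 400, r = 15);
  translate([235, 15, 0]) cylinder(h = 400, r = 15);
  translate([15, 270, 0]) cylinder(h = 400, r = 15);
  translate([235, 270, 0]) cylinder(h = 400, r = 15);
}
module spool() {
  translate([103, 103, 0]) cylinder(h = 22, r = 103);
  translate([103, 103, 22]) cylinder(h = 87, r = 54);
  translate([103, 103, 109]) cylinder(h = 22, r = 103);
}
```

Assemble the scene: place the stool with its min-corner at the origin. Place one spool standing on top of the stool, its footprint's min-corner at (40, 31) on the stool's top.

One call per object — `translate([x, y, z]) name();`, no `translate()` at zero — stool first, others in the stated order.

stool();
translate([40, 31, 425]) spool();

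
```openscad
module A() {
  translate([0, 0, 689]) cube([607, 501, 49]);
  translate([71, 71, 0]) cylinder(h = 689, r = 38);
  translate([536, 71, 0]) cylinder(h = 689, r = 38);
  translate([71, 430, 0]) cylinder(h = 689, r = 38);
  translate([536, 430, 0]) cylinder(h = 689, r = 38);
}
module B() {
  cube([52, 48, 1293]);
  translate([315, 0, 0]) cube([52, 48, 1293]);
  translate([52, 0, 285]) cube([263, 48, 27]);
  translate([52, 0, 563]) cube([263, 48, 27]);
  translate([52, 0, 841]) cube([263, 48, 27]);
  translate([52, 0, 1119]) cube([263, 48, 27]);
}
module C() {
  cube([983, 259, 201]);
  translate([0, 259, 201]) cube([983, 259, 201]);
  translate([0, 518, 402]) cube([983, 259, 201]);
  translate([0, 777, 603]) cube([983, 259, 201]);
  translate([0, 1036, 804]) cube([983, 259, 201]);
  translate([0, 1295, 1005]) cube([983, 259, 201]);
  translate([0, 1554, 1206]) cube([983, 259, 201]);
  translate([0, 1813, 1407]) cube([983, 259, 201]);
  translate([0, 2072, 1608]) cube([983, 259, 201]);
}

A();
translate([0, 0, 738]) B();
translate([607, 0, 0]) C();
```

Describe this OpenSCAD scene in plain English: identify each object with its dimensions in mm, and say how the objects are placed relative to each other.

A is a table with a 607×501 mm rectangular top, 49 mm thick, top surface at z = 738 mm, supported by four round legs of 76 mm diameter, each leg's bounding box inset 33 mm from the nearest pair of top edges, running from the floor.

B is a straight ladder. Two 52×48 mm vertical rails, 1293 mm tall, stand 367 mm apart (outside-to-outside) with their front faces coplanar on the −y side. 4 rungs, each 48 mm deep and 27 mm tall, span between the inner faces of the rails, front faces flush with the rails. The lowest rung's underside is at z = 285 mm and rungs are spaced 278 mm apart (underside to underside).

C is a straight staircase of 9 solid steps. Each step is 983 mm wide (x), 259 mm deep (y, the going) and 201 mm tall (the rise). The first step rests on the floor; each subsequent step sits one going further in +y and one rise higher in +z, directly behind and above the previous step with no overlap.

The ladder is on top of the table. The staircase is against the table's +x side, with their −y faces flush.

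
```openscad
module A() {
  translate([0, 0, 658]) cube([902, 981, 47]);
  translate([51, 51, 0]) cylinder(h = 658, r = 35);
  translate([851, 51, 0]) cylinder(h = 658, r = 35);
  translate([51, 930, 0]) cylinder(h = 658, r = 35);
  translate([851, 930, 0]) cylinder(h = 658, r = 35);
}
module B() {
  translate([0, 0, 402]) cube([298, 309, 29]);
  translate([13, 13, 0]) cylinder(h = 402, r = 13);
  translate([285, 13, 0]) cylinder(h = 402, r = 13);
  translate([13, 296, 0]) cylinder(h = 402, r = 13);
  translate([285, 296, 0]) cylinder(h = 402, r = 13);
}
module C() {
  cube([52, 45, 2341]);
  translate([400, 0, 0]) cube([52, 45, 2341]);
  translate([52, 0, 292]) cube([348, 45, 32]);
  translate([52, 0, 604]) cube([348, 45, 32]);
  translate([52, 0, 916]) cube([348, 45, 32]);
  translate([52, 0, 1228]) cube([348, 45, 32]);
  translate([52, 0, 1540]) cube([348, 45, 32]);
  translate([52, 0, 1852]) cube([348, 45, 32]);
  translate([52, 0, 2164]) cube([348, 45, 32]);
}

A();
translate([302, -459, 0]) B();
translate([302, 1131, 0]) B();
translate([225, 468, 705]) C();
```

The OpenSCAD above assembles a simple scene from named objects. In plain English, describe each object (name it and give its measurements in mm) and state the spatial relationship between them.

A is a rectangular dining table. The top is 902×981×47 mm with its upper surface at z = 705 mm. It stands on four round legs of 70 mm diameter, each leg's bounding box inset 16 mm from the nearest pair of top edges, running from the floor to the underside of the top.

B is a four-legged stool. The seat is 298×309 mm, 29 mm thick, top at z = 431 mm. It stands on four round legs, each 26 mm in diameter, from z = 0 to the seat underside, each leg's axis is inset half a diameter from the nearest pair of seat edges (so the leg's bounding box is flush with the corner).

C is a wooden ladder with two side rails of 52×45 mm section and 2341 mm height, set 452 mm apart overall. Between them run 7 rectangular rungs (45 mm deep, 32 mm thick), front faces flush with the rails' −y face. The bottom of the first rung is 292 mm above the floor and each subsequent rung is 312 mm higher than the one below.

Two stools sit around the table at the −y, +y sides. The ladder is on top of the table, centred.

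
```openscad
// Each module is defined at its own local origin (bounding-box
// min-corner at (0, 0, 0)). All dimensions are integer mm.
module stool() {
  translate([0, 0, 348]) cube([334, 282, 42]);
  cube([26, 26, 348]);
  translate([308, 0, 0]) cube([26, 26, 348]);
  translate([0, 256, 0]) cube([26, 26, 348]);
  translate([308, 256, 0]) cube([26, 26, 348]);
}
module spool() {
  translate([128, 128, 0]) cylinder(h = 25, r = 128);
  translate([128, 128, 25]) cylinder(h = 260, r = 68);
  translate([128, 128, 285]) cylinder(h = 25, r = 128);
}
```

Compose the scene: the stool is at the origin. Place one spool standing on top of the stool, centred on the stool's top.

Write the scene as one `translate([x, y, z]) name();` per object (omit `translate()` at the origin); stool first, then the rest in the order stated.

stool();
translate([39, 13, 390]) spool();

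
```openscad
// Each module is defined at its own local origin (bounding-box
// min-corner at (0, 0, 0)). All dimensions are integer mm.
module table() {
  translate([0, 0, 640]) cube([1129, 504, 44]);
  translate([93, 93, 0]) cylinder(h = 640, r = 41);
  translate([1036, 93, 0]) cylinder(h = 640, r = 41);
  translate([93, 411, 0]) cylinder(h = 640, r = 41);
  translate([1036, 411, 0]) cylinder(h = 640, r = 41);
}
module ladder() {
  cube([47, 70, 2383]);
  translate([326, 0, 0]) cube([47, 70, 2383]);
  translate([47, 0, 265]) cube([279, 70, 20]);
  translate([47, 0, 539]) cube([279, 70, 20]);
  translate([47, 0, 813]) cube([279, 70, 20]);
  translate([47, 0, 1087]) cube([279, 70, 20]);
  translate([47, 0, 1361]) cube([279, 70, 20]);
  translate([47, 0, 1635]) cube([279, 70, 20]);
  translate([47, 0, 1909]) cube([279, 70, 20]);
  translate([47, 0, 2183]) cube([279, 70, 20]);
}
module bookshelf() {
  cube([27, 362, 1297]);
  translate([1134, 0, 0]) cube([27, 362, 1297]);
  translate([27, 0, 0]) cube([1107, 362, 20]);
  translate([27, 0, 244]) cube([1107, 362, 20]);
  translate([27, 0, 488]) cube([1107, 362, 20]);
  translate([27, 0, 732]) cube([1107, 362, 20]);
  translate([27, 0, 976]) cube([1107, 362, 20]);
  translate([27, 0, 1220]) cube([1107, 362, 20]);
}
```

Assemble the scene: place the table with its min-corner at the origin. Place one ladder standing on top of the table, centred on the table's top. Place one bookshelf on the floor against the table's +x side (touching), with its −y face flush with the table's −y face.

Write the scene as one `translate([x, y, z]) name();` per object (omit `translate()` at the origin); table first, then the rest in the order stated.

table();
translate([378, 217, 684]) ladder();
translate([1129, 0, 0]) bookshelf();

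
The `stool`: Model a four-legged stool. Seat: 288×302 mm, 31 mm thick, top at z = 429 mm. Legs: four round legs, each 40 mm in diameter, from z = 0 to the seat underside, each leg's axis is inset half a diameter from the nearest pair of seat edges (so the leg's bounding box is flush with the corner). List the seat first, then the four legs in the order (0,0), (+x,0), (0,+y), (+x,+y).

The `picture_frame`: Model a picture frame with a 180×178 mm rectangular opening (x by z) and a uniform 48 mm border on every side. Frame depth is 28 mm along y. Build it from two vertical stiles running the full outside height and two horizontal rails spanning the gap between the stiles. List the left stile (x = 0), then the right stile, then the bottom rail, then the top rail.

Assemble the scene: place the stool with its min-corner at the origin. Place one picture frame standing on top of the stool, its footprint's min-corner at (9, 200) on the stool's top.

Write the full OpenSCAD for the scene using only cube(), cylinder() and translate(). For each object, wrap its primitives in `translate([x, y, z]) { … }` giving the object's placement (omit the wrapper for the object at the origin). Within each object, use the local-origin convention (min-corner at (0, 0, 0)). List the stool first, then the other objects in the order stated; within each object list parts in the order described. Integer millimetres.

translate([0, 0, 398]) cube([288, 302, 31]);
translate([20, 20, 0]) cylinder(h = 398, r = 20);
translate([268, 20, 0]) cylinder(h = 398, r = 20);
translate([20, 282, 0]) cylinder(h = 398, r = 20);
translate([268, 282, 0]) cylinder(h = 398, r = 20);
translate([9, 200, 429]) {
  cube([48, 28, 274]);
  translate([228, 0, 0]) cube([48, 28, 274]);
  translate([48, 0, 0]) cube([180, 28, 48]);
  translate([48, 0, 226]) cube([180, 28, 48]);
}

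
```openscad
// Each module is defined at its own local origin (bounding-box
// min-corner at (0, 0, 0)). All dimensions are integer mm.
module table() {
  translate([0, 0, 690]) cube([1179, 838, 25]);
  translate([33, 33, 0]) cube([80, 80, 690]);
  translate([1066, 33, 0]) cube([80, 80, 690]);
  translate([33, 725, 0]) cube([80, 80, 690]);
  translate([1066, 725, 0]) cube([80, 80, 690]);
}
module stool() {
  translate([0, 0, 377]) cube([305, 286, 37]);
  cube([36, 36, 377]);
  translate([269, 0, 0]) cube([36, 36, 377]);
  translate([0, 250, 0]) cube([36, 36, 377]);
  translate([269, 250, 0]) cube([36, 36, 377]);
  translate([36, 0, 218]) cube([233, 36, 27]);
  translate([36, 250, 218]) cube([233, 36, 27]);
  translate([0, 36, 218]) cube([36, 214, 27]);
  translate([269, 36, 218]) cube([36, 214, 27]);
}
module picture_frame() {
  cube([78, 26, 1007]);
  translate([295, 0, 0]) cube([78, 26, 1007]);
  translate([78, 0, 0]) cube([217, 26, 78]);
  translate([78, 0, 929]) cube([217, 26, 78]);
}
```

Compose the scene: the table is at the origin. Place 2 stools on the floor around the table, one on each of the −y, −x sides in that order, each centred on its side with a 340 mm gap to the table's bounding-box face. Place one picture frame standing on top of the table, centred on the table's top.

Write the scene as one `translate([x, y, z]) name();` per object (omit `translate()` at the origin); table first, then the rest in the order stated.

table();
translate([437, -626, 0]) stool();
translate([-645, 276, 0]) stool();
translate([403, 406, 715]) picture_frame();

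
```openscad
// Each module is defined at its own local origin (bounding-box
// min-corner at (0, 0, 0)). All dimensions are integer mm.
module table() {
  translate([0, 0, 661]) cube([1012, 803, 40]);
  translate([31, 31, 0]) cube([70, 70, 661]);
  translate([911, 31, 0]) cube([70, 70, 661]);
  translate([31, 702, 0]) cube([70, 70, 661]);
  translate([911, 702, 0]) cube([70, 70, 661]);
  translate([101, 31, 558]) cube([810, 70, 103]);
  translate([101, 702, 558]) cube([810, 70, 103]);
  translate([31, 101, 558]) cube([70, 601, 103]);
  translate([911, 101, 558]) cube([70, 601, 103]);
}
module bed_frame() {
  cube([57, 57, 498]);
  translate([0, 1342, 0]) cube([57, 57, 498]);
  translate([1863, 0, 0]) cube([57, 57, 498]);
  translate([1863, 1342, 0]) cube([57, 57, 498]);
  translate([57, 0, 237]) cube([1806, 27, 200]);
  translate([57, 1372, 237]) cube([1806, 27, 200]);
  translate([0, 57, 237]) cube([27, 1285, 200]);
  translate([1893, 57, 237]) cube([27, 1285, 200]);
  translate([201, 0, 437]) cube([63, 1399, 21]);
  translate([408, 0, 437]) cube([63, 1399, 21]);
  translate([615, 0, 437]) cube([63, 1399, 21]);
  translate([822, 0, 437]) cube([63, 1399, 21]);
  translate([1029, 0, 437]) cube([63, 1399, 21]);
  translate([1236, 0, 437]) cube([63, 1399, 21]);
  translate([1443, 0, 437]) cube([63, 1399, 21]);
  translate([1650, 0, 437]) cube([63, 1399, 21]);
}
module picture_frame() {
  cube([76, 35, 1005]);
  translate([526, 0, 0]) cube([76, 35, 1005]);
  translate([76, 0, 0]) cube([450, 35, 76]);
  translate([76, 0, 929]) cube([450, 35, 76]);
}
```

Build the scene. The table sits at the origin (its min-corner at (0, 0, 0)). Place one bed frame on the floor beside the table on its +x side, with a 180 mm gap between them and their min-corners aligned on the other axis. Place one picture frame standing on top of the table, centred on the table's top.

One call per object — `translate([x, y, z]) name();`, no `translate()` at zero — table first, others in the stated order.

table();
translate([1192, 0, 0]) bed_frame();
translate([205, 384, 701]) picture_frame();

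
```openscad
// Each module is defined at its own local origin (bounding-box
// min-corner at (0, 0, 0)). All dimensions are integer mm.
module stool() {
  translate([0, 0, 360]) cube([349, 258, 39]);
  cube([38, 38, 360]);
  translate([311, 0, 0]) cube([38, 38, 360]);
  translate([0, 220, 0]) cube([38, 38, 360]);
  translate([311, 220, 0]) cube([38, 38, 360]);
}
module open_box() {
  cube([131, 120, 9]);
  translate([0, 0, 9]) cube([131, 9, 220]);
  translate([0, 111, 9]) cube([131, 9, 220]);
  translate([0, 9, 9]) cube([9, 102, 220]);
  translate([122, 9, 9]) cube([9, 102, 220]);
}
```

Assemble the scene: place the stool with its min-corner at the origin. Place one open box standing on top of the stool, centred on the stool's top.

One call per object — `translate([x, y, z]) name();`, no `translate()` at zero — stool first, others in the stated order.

stool();
translate([109, 69, 399]) open_box();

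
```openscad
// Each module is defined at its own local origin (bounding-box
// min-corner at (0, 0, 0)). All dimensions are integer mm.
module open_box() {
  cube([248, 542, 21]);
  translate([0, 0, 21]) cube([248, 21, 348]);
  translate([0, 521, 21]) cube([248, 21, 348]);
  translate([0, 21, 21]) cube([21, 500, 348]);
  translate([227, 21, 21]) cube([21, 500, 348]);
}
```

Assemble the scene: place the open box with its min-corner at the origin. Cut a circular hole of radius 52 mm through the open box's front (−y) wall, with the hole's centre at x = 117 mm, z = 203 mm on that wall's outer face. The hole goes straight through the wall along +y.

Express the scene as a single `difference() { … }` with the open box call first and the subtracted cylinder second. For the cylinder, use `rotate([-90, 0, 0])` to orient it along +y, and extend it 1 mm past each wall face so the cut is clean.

difference() {
  open_box();
  translate([117, -1, 203]) rotate([-90, 0, 0]) cylinder(h = 23, r = 52);
}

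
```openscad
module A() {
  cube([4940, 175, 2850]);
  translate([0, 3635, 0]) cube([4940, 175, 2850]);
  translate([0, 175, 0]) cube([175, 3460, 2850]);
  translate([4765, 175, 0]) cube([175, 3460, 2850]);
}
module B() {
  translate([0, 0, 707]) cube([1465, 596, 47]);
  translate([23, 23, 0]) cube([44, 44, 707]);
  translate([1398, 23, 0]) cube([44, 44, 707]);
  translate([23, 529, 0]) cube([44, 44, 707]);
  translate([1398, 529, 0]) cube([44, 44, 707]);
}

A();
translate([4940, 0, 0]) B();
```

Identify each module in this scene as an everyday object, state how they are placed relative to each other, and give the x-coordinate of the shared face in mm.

A is a house frame. B is a table. The table is against the house frame's +x side, with their −y faces flush. The x-coordinate of the shared face is 4940 mm.

The house frame's +x face and the table's −x face are both at x = 4940 mm.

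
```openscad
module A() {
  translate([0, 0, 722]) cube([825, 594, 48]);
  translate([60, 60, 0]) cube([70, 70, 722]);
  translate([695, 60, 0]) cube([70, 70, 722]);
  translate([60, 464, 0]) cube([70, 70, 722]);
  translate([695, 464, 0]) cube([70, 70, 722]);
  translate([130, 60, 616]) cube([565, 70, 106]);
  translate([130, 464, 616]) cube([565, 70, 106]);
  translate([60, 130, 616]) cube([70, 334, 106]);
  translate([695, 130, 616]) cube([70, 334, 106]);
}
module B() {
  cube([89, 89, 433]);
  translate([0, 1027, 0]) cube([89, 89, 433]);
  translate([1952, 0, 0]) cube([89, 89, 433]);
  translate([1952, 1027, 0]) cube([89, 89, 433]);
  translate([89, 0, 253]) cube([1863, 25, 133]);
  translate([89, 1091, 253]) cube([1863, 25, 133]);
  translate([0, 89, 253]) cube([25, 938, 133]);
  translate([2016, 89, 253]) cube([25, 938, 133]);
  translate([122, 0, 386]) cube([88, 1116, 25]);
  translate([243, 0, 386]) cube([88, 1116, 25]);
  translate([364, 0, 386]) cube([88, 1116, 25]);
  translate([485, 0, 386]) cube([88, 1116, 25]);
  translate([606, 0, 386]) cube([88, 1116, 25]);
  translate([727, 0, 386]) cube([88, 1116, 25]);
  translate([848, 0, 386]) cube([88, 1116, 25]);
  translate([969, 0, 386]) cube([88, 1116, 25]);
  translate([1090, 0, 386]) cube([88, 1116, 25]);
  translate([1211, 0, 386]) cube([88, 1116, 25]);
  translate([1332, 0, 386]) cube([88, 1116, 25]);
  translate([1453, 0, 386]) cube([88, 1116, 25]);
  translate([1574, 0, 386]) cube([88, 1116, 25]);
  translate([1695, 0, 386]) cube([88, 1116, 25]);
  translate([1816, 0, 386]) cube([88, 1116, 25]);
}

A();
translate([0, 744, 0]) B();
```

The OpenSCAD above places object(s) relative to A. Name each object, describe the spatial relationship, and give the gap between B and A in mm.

A is a table. B is a bed frame. The bed frame is on the floor beside the table on its +y side. The gap between the bed frame and the table is 150 mm.

The bed frame's nearest face is 150 mm from the table's +y face.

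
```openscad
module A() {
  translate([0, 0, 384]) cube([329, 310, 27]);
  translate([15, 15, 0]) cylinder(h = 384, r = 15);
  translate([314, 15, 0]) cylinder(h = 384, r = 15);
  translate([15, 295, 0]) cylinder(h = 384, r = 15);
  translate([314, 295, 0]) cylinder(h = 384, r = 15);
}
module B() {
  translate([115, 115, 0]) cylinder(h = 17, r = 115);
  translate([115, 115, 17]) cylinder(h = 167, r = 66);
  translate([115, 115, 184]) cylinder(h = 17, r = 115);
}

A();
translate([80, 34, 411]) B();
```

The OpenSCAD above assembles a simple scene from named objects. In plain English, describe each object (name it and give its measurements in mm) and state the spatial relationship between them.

A is a four-legged stool. The seat is a 329×310×27 mm slab whose top surface is at z = 411 mm; four round legs, each 30 mm in diameter, run from the floor (z = 0) to the underside of the seat, each leg's axis is inset half a diameter from the nearest pair of seat edges (so the leg's bounding box is flush with the corner).

B is a spool: two coaxial disc flanges of radius 115 mm and thickness 17 mm, joined by a core cylinder of radius 66 mm and height 167 mm. The lower flange rests on z = 0 and the three cylinders share a vertical axis.

The spool is on top of the stool.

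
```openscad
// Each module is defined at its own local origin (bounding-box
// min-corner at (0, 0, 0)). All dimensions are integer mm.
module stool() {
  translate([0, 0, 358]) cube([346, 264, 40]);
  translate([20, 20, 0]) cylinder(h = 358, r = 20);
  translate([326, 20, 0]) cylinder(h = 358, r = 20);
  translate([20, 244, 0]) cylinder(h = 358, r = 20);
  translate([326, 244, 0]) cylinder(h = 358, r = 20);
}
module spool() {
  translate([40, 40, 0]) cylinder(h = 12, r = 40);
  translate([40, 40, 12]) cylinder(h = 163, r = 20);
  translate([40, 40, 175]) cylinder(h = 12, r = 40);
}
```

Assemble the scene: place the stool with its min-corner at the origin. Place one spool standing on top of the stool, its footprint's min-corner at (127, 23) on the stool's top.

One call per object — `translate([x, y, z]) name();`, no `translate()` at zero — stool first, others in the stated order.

stool();
translate([127, 23, 398]) spool();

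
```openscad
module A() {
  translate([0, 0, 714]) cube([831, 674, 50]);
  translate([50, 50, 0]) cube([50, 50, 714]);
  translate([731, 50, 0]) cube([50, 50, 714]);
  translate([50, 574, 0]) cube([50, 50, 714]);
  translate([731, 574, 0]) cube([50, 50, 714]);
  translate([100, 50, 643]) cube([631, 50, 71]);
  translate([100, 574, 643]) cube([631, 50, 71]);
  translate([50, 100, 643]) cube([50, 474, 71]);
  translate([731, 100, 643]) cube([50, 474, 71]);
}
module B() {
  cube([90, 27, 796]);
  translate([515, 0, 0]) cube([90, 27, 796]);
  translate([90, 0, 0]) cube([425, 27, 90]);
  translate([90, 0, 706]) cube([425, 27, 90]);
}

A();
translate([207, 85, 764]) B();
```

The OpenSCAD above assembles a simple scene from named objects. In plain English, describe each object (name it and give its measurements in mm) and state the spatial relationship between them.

A is a rectangular dining table. The top is 831×674×50 mm with its upper surface at z = 764 mm. It stands on four 50×50 mm square legs, each inset 50 mm from the nearest pair of top edges, running from the floor to the underside of the top. Four apron rails, 50 mm thick and 71 mm tall, run between adjacent legs with their top edges flush with the underside of the top and their outer faces flush with the legs' outer faces.

B is a rectangular picture frame lying in the x–z plane (depth along y). The opening is 425 mm wide (x) by 616 mm tall (z), surrounded by a border 90 mm wide on all four sides. The frame is 27 mm deep and is made of two full-height vertical stiles with two horizontal rails fitted between them.

The picture frame is on top of the table.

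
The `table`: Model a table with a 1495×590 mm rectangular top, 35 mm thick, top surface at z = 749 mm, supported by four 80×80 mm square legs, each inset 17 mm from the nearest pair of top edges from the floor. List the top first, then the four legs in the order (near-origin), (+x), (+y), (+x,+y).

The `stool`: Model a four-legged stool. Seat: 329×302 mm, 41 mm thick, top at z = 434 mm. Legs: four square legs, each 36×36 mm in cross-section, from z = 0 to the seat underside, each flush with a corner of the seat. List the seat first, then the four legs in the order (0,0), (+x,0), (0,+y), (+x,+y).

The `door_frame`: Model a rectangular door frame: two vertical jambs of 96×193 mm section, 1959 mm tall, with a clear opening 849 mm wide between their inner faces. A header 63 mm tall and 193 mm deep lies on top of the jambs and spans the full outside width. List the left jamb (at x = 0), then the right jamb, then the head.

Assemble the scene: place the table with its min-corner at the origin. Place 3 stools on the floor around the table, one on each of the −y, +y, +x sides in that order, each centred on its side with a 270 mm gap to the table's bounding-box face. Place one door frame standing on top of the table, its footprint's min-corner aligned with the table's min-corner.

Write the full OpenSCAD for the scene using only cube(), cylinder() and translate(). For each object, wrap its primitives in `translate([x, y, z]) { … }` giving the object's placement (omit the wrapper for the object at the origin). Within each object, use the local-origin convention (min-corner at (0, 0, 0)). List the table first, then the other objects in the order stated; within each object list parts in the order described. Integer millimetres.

translate([0, 0, 714]) cube([1495, 590, 35]);
translate([17, 17, 0]) cube([80, 80, 714]);
translate([1398, 17, 0]) cube([80, 80, 714]);
translate([17, 493, 0]) cube([80, 80, 714]);
translate([1398, 493, 0]) cube([80, 80, 714]);
translate([583, -572, 0]) {
  translate([0, 0, 393]) cube([329, 302, 41]);
  cube([36, 36, 393]);
  translate([293, 0, 0]) cube([36, 36, 393]);
  translate([0, 266, 0]) cube([36, 36, 393]);
  translate([293, 266, 0]) cube([36, 36, 393]);
}
translate([583, 860, 0]) {
  translate([0, 0, 393]) cube([329, 302, 41]);
  cube([36, 36, 393]);
  translate([293, 0, 0]) cube([36, 36, 393]);
  translate([0, 266, 0]) cube([36, 36, 393]);
  translate([293, 266, 0]) cube([36, 36, 393]);
}
translate([1765, 144, 0]) {
  translate([0, 0, 393]) cube([329, 302, 41]);
  cube([36, 36, 393]);
  translate([293, 0, 0]) cube([36, 36, 393]);
  translate([0, 266, 0]) cube([36, 36, 393]);
  translate([293, 266, 0]) cube([36, 36, 393]);
}
translate([0, 0, 749]) {
  cube([96, 193, 1959]);
  translate([945, 0, 0]) cube([96, 193, 1959]);
  translate([0, 0, 1959]) cube([1041, 193, 63]);
}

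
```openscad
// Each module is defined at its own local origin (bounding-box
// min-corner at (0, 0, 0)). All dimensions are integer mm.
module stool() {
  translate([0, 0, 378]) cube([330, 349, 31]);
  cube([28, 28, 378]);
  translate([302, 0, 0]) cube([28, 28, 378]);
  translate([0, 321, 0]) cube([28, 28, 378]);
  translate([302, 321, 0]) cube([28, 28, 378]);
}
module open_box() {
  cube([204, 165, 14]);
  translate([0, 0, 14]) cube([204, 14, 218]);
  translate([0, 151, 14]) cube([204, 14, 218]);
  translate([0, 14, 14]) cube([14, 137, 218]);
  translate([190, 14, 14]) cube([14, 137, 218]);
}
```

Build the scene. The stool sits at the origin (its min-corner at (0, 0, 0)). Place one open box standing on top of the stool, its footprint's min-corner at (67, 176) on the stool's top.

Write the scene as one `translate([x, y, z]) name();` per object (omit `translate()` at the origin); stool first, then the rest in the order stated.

stool();
translate([67, 176, 409]) open_box();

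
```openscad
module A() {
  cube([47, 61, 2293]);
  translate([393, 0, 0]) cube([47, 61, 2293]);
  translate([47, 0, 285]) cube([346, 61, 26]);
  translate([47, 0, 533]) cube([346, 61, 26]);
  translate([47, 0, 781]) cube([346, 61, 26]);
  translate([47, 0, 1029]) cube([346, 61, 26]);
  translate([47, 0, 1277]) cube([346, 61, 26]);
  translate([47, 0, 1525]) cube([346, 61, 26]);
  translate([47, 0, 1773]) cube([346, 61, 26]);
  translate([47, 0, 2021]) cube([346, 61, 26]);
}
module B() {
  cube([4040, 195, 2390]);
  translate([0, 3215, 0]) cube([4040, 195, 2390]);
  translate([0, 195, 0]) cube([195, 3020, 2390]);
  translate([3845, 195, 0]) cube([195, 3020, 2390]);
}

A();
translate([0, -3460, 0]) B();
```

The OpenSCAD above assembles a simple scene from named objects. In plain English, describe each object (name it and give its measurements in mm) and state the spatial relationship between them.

A is a wooden ladder with two side rails of 47×61 mm section and 2293 mm height, set 440 mm apart overall. Between them run 8 rectangular rungs (61 mm deep, 26 mm thick), front faces flush with the rails' −y face. The bottom of the first rung is 285 mm above the floor and each subsequent rung is 248 mm higher than the one below.

B is the wall frame of a small rectangular building: four walls, each 2390 mm tall and 195 mm thick, enclosing a footprint 4040 mm (x) by 3410 mm (y) outside-to-outside, with no floor or roof. The front and back walls (the −y and +y sides) span the full width; the two side walls fit between them.

The house frame is on the floor beside the ladder on its −y side.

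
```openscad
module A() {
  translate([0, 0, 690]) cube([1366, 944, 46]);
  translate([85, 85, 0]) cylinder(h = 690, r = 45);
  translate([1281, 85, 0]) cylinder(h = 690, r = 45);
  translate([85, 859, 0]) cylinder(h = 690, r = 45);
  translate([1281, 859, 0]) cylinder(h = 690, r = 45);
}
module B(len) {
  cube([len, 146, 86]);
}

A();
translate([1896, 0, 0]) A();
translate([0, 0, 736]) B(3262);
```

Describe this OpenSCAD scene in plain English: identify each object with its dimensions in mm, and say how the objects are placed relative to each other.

A is a rectangular dining table. The top is 1366×944×46 mm with its upper surface at z = 736 mm. It stands on four round legs of 90 mm diameter, each leg's bounding box inset 40 mm from the nearest pair of top edges, running from the floor to the underside of the top.

B is a rectangular beam 3262 mm long (x), 146 mm deep (y), 86 mm thick (z).

The beam spans the tops of two tables placed 530 mm apart, resting at z = 736 mm.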